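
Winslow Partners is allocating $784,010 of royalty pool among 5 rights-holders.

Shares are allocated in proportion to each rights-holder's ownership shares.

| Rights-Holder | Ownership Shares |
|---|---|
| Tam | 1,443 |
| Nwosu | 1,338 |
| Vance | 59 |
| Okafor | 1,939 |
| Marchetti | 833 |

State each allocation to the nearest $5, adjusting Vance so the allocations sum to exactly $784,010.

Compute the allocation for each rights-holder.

Tam: $201,590 | Nwosu: $186,920 | Vance: $8,245 | Okafor: $270,885 | Marchetti: $116,370

Total ownership shares = 5,612.
Proportional shares: Tam 1,443/5,612 × $784,010 = 201,590.60; Nwosu 1,338/5,612 × $784,010 = 186,921.84; Vance 59/5,612 × $784,010 = 8,242.44; Okafor 1,939/5,612 × $784,010 = 270,883.00; Marchetti 833/5,612 × $784,010 = 116,372.12.
Rounded to nearest $5: Tam $201,590; Nwosu $186,920; Vance $8,240; Okafor $270,885; Marchetti $116,370. Sum = $784,005.
Difference $784,010 − $784,005 = +$5 applied to Vance: Vance becomes $8,245.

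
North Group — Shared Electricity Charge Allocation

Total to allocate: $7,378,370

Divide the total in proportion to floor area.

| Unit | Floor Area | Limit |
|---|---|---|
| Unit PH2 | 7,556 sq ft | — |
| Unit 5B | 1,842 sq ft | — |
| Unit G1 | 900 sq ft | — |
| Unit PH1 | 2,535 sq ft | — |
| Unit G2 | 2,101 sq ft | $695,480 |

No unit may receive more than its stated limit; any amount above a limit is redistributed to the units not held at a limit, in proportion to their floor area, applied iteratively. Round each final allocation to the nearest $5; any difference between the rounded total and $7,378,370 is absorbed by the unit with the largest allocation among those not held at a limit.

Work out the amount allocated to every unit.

Unit PH2: $3,934,855 · Unit 5B: $959,235 · Unit G1: $468,680 · Unit PH1: $1,320,120 · Unit G2: $695,480

Total floor area = 14,934.
Proportional shares (ignoring caps): Unit PH2 3,733,156.80; Unit 5B 910,068.14; Unit G1 444,658.70; Unit PH1 1,252,455.33; Unit G2 1,038,031.03.
Cap binds for Unit G2 ($695,480); residual $6,682,890 reallocated over remaining floor area 12,833.
Shares after redistribution: Unit PH2 3,934,848.97 → $3,934,850; Unit 5B 959,236.61 → $959,235; Unit G1 468,682.38 → $468,680; Unit PH1 1,320,122.04 → $1,320,120.
Rounding difference +$5 applied to Unit PH2 → $3,934,855.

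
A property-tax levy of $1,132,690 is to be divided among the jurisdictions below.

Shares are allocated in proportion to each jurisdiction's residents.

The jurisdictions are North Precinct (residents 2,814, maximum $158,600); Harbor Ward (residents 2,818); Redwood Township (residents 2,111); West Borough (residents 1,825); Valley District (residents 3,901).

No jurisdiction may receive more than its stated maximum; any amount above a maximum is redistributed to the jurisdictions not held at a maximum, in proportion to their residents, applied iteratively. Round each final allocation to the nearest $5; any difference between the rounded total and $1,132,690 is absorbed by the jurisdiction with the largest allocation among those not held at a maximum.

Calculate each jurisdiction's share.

North Precinct: $158,600; Harbor Ward: $257,625; Redwood Township: $192,990; West Borough: $166,845; Valley District: $356,630

Residents total: 13,469.
Proportional shares (ignoring caps): North Precinct 236,646.35; Harbor Ward 236,982.73; Redwood Township 177,526.81; West Borough 153,475.33; Valley District 328,058.78.
Cap binds for North Precinct ($158,600); balance $974,090 reallocated over remaining residents 10,655.
Shares after redistribution: Harbor Ward 257,624.18 → $257,625; Redwood Township 192,989.58 → $192,990; West Borough 166,843.20 → $166,845; Valley District 356,633.04 → $356,635.
Rounding difference −$5 applied to Valley District → $356,630.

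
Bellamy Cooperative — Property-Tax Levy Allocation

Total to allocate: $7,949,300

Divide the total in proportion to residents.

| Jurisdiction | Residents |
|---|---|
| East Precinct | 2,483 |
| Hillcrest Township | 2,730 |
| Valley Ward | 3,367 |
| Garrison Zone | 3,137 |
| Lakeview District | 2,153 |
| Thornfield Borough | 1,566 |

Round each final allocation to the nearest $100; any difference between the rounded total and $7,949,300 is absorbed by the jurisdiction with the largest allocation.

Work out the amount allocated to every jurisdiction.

Sum of residents: 15,436.
Proportional shares: East Precinct 2,483/15,436 × $7,949,300 = 1,278,706.39; Hillcrest Township 2,730/15,436 × $7,949,300 = 1,405,907.55; Valley Ward 3,367/15,436 × $7,949,300 = 1,733,952.65; Garrison Zone 3,137/15,436 × $7,949,300 = 1,615,506.23; Lakeview District 2,153/15,436 × $7,949,300 = 1,108,761.53; Thornfield Borough 1,566/15,436 × $7,949,300 = 806,465.65.
After rounding ($100): East Precinct $1,278,700; Hillcrest Township $1,405,900; Valley Ward $1,734,000; Garrison Zone $1,615,500; Lakeview District $1,108,800; Thornfield Borough $806,500. Sum = $7,949,400.
Difference $7,949,300 − $7,949,400 = −$100 applied to largest allocation (Valley Ward): Valley Ward becomes $1,733,900.

East Precinct: $1,278,700; Hillcrest Township: $1,405,900; Valley Ward: $1,733,900; Garrison Zone: $1,615,500; Lakeview District: $1,108,800; Thornfield Borough: $806,500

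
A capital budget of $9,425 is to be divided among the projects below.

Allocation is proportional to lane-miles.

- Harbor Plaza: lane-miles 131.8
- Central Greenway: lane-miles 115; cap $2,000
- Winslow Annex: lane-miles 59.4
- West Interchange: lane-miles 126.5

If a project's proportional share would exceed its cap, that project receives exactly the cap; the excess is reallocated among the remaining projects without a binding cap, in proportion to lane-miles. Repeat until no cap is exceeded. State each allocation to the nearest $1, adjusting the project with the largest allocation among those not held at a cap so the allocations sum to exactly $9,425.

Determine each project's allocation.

Sum of lane-miles: 432.7.
Unconstrained shares: Harbor Plaza 2,870.85; Central Greenway 2,504.91; Winslow Annex 1,293.84; West Interchange 2,755.40.
Capped: Central Greenway ($2,000); residual $7,425 reallocated over remaining lane-miles 317.7.
Shares after redistribution: Harbor Plaza 3,080.31 → $3,080; Winslow Annex 1,388.24 → $1,388; West Interchange 2,956.44 → $2,956.
Rounding difference +$1 applied to Harbor Plaza → $3,081.

Harbor Plaza: $3,081; Central Greenway: $2,000; Winslow Annex: $1,388; West Interchange: $2,956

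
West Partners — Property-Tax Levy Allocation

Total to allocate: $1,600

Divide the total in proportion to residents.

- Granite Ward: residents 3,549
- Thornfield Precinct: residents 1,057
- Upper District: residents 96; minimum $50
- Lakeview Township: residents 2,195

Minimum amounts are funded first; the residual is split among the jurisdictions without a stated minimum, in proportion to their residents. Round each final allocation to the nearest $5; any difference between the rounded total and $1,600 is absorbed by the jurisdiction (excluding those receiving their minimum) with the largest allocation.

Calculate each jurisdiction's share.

Minimums first: Upper District $50. Balance $1,550.
Balance split over remaining residents 6,801: Granite Ward 808.84 → $810; Thornfield Precinct 240.90 → $240; Lakeview Township 500.26 → $500.

Granite Ward: $810 · Thornfield Precinct: $240 · Upper District: $50 · Lakeview Township: $500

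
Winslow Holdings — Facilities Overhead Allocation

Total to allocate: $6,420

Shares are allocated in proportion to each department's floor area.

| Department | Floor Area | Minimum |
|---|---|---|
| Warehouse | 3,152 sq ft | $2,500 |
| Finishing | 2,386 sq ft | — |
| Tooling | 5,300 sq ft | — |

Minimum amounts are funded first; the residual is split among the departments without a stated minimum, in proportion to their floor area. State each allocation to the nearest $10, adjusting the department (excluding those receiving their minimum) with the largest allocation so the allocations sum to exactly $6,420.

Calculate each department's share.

Warehouse: $2,500; Finishing: $1,220; Tooling: $2,700

Fund the minimums — Warehouse $2,500. Balance $3,920.
Balance split over remaining floor area 7,686: Finishing 1,216.90 → $1,220; Tooling 2,703.10 → $2,700.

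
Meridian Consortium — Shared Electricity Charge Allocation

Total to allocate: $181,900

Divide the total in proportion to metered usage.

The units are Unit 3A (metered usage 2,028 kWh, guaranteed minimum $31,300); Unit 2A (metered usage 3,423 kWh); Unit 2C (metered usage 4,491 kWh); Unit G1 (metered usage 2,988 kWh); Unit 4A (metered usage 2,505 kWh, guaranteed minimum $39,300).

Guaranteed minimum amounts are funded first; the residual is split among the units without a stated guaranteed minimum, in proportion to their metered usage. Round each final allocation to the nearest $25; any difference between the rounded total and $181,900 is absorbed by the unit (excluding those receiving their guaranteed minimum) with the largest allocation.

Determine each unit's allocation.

Fund the minimums — Unit 3A $31,300; Unit 4A $39,300. Residual $111,300.
Residual split over remaining metered usage 10,902: Unit 2A 34,945.87 → $34,950; Unit 2C 45,849.23 → $45,850; Unit G1 30,504.90 → $30,500.

Unit 3A: $31,300 · Unit 2A: $34,950 · Unit 2C: $45,850 · Unit G1: $30,500 · Unit 4A: $39,300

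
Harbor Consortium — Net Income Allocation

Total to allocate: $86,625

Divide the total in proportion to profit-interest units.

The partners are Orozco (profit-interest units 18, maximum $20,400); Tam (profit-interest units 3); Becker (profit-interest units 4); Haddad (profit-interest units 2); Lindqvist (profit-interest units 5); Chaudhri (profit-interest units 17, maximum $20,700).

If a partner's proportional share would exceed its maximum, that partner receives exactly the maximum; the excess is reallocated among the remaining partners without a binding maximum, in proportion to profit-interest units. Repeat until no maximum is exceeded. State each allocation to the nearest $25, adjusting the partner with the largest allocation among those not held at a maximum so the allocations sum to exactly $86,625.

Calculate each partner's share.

Orozco: $20,400 | Tam: $9,750 | Becker: $13,000 | Haddad: $6,500 | Lindqvist: $16,275 | Chaudhri: $20,700

Sum of profit-interest units: 49.
Proportional shares (ignoring caps): Orozco 31,821.43; Tam 5,303.57; Becker 7,071.43; Haddad 3,535.71; Lindqvist 8,839.29; Chaudhri 30,053.57.
Held at cap: Orozco ($20,400), Chaudhri ($20,700); balance $45,525 reallocated over remaining profit-interest units 14.
Remaining shares: Tam 9,755.36 → $9,750; Becker 13,007.14 → $13,000; Haddad 6,503.57 → $6,500; Lindqvist 16,258.93 → $16,250.
Rounding difference +$25 applied to Lindqvist → $16,275.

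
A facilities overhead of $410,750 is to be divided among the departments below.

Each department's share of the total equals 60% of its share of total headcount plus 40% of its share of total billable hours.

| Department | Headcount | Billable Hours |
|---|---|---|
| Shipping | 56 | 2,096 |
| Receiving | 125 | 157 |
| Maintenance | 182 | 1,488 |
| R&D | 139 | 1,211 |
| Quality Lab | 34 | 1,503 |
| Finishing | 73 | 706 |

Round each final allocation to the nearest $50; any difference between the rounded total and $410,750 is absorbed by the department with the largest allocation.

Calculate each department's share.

Shipping: $70,750 · Receiving: $54,200 · Maintenance: $107,750 · R&D: $84,050 · Quality Lab: $48,250 · Finishing: $45,750

Headcount total 609; billable hours total 7,161.
Blended shares (60% headcount + 40% billable hours): Shipping 0.1723; Receiving 0.1319; Maintenance 0.2624; R&D 0.2046; Quality Lab 0.1175; Finishing 0.1114.
Proportional shares: Shipping 70,752.11; Receiving 54,187.14; Maintenance 107,791.98; R&D 84,035.34; Quality Lab 48,243.53; Finishing 45,739.89.
At nearest $50: Shipping $70,750; Receiving $54,200; Maintenance $107,800; R&D $84,050; Quality Lab $48,250; Finishing $45,750. Sum = $410,800.
Difference $410,750 − $410,800 = −$50 applied to largest allocation (Maintenance): Maintenance becomes $107,750.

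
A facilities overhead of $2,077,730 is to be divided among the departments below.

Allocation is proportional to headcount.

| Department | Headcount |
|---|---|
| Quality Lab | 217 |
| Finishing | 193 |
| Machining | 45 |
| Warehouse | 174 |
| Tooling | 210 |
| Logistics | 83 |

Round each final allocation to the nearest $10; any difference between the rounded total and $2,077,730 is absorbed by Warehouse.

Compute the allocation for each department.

Sum of headcount: 922.
Proportional shares: Quality Lab 217/922 × $2,077,730 = 489,010.21; Finishing 193/922 × $2,077,730 = 434,926.13; Machining 45/922 × $2,077,730 = 101,407.65; Warehouse 174/922 × $2,077,730 = 392,109.57; Tooling 210/922 × $2,077,730 = 473,235.68; Logistics 83/922 × $2,077,730 = 187,040.77.
At nearest $10: Quality Lab $489,010; Finishing $434,930; Machining $101,410; Warehouse $392,110; Tooling $473,240; Logistics $187,040. Sum = $2,077,740.
Difference $2,077,730 − $2,077,740 = −$10 applied to Warehouse: Warehouse becomes $392,100.

Quality Lab: $489,010 · Finishing: $434,930 · Machining: $101,410 · Warehouse: $392,100 · Tooling: $473,240 · Logistics: $187,040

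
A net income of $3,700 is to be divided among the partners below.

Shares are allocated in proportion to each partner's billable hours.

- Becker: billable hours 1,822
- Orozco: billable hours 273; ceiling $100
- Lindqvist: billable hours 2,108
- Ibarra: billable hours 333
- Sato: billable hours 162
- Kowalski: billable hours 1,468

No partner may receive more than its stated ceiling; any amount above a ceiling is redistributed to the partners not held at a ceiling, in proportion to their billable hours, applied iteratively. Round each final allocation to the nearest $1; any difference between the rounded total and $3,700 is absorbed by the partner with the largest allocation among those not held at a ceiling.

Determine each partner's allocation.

Sum of billable hours: 6,166.
Proportional shares (ignoring caps): Becker 1,093.32; Orozco 163.82; Lindqvist 1,264.94; Ibarra 199.82; Sato 97.21; Kowalski 880.90.
Capped: Orozco ($100); residual $3,600 reallocated over remaining billable hours 5,893.
Remaining shares: Becker 1,113.05 → $1,113; Lindqvist 1,287.77 → $1,288; Ibarra 203.43 → $203; Sato 98.96 → $99; Kowalski 896.79 → $897.

Becker: $1,113 · Orozco: $100 · Lindqvist: $1,288 · Ibarra: $203 · Sato: $99 · Kowalski: $897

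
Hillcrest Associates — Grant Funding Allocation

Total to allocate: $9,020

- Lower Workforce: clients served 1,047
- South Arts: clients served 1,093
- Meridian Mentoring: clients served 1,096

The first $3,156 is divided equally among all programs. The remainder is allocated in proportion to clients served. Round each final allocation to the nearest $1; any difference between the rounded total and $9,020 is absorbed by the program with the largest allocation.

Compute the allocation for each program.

$3,156 shared equally gives $1,052 per program.
Remainder $5,864 by clients served (total 3,236): Lower Workforce 1,897.28 → $1,897; South Arts 1,980.64 → $1,981; Meridian Mentoring 1,986.08 → $1,986.
Totals: Lower Workforce $1,052 + $1,897 = $2,949; South Arts $1,052 + $1,981 = $3,033; Meridian Mentoring $1,052 + $1,986 = $3,038.

Lower Workforce: $2,949 · South Arts: $3,033 · Meridian Mentoring: $3,038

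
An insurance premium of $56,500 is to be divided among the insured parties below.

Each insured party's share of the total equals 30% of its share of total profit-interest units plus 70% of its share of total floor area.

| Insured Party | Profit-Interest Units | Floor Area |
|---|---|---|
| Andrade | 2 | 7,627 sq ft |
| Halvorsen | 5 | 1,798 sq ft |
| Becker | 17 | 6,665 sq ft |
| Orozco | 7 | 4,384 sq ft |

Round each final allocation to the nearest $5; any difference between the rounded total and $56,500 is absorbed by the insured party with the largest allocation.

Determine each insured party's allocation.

Andrade: $15,825 · Halvorsen: $6,205 · Becker: $22,175 · Orozco: $12,295

Totals — profit-interest units 31, floor area 20,474.
Blended shares (30% profit-interest units + 70% floor area): Andrade 0.2801; Halvorsen 0.1099; Becker 0.3924; Orozco 0.2176.
Pro-rata amounts: Andrade 15,826.76; Halvorsen 6,207.10; Becker 22,170.06; Orozco 12,296.07.
After rounding ($5): Andrade $15,825; Halvorsen $6,205; Becker $22,170; Orozco $12,295. Sum = $56,495.
Difference $56,500 − $56,495 = +$5 applied to largest allocation (Becker): Becker becomes $22,175.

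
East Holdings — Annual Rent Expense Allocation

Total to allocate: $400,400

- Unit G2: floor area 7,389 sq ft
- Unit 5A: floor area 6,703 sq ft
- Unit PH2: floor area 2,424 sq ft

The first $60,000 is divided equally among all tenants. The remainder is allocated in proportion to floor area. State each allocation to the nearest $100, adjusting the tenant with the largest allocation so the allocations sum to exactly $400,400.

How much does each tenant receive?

Equal tier: $60,000 ÷ 3 = $20,000 apiece.
Remainder $340,400 by floor area (total 16,516): Unit G2 152,289.63 → $152,300; Unit 5A 138,150.96 → $138,200; Unit PH2 49,959.41 → $50,000.
Rounding difference −$100 on remainder applied to Unit G2.
Totals: Unit G2 $20,000 + $152,200 = $172,200; Unit 5A $20,000 + $138,200 = $158,200; Unit PH2 $20,000 + $50,000 = $70,000.

Unit G2: $172,200; Unit 5A: $158,200; Unit PH2: $70,000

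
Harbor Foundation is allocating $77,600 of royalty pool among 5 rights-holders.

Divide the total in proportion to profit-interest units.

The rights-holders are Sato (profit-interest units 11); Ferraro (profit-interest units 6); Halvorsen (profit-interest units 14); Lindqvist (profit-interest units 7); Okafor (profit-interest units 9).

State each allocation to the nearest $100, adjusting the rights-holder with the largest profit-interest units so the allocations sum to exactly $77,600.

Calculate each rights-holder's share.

Sum of profit-interest units: 47.
Pro-rata amounts: Sato 11/47 × $77,600 = 18,161.70; Ferraro 6/47 × $77,600 = 9,906.38; Halvorsen 14/47 × $77,600 = 23,114.89; Lindqvist 7/47 × $77,600 = 11,557.45; Okafor 9/47 × $77,600 = 14,859.57.
Rounded to nearest $100: Sato $18,200; Ferraro $9,900; Halvorsen $23,100; Lindqvist $11,600; Okafor $14,900. Sum = $77,700.
Difference $77,600 − $77,700 = −$100 applied to largest profit-interest units (Halvorsen): Halvorsen becomes $23,000.

Sato: $18,200; Ferraro: $9,900; Halvorsen: $23,000; Lindqvist: $11,600; Okafor: $14,900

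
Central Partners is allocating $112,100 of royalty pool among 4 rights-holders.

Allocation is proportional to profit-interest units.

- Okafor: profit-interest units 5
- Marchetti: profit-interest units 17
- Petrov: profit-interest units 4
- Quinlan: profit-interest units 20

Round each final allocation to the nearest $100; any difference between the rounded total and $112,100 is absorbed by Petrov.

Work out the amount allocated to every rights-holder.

Combined profit-interest units = 46.
Proportional shares: Okafor 5/46 × $112,100 = 12,184.78; Marchetti 17/46 × $112,100 = 41,428.26; Petrov 4/46 × $112,100 = 9,747.83; Quinlan 20/46 × $112,100 = 48,739.13.
Rounded to nearest $100: Okafor $12,200; Marchetti $41,400; Petrov $9,700; Quinlan $48,700. Sum = $112,000.
Difference $112,100 − $112,000 = +$100 applied to Petrov: Petrov becomes $9,800.

Okafor: $12,200 · Marchetti: $41,400 · Petrov: $9,800 · Quinlan: $48,700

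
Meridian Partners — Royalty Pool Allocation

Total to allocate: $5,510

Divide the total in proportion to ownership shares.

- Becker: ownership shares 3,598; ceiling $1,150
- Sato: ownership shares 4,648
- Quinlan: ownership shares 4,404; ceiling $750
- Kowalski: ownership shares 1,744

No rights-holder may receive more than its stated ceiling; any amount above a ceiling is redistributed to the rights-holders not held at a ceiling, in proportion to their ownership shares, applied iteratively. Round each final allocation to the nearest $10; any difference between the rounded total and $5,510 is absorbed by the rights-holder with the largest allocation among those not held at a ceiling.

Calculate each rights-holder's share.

Sum of ownership shares: 14,394.
Pro-rata shares before constraints: Becker 1,377.31; Sato 1,779.25; Quinlan 1,685.84; Kowalski 667.60.
Held at cap: Becker ($1,150), Quinlan ($750); remaining pool $3,610 reallocated over remaining ownership shares 6,392.
Remaining shares: Sato 2,625.04 → $2,630; Kowalski 984.96 → $980.

Becker: $1,150 | Sato: $2,630 | Quinlan: $750 | Kowalski: $980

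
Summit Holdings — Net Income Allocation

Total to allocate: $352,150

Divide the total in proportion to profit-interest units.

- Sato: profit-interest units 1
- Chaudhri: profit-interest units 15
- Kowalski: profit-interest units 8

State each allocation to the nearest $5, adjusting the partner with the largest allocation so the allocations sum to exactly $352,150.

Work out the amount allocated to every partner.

Total profit-interest units = 24.
Raw shares: Sato 1/24 × $352,150 = 14,672.92; Chaudhri 15/24 × $352,150 = 220,093.75; Kowalski 8/24 × $352,150 = 117,383.33.
Rounded to nearest $5: Sato $14,675; Chaudhri $220,095; Kowalski $117,385. Sum = $352,155.
Difference $352,150 − $352,155 = −$5 applied to largest allocation (Chaudhri): Chaudhri becomes $220,090.

Sato: $14,675; Chaudhri: $220,090; Kowalski: $117,385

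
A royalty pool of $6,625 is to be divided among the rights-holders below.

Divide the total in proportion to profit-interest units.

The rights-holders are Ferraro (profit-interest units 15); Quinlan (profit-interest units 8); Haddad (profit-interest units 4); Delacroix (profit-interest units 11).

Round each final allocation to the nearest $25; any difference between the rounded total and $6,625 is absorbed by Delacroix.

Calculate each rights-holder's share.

Profit-interest units total: 38.
Proportional shares: Ferraro 15/38 × $6,625 = 2,615.13; Quinlan 8/38 × $6,625 = 1,394.74; Haddad 4/38 × $6,625 = 697.37; Delacroix 11/38 × $6,625 = 1,917.76.
At nearest $25: Ferraro $2,625; Quinlan $1,400; Haddad $700; Delacroix $1,925. Sum = $6,650.
Difference $6,625 − $6,650 = −$25 applied to Delacroix: Delacroix becomes $1,900.

Ferraro: $2,625; Quinlan: $1,400; Haddad: $700; Delacroix: $1,900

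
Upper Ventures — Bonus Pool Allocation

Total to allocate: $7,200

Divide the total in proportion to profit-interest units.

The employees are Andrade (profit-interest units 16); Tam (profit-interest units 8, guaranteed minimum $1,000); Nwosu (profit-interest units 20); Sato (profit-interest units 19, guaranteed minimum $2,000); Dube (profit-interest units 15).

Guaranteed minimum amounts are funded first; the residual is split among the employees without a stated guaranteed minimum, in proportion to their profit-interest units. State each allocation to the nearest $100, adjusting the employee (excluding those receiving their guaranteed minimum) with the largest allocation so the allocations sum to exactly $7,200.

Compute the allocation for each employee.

Andrade: $1,300 | Tam: $1,000 | Nwosu: $1,700 | Sato: $2,000 | Dube: $1,200

Fund the minimums — Tam $1,000; Sato $2,000. Remaining pool $4,200.
Remaining pool split over remaining profit-interest units 51: Andrade 1,317.65 → $1,300; Nwosu 1,647.06 → $1,600; Dube 1,235.29 → $1,200.
Rounding difference +$100 applied to Nwosu → $1,700.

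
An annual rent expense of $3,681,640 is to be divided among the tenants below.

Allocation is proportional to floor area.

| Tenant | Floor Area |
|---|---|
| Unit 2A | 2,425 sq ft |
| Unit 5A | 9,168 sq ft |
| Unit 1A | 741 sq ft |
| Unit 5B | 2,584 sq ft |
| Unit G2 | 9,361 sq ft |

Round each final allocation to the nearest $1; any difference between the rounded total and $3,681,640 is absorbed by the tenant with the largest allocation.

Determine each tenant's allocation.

Unit 2A: $367,724 | Unit 5A: $1,390,225 | Unit 1A: $112,364 | Unit 5B: $391,835 | Unit G2: $1,419,492

Total floor area = 24,279.
Raw shares: Unit 2A 2,425/24,279 × $3,681,640 = 367,724.25; Unit 5A 9,168/24,279 × $3,681,640 = 1,390,225.11; Unit 1A 741/24,279 × $3,681,640 = 112,364.40; Unit 5B 2,584/24,279 × $3,681,640 = 391,834.83; Unit G2 9,361/24,279 × $3,681,640 = 1,419,491.41.
At nearest $1: Unit 2A $367,724; Unit 5A $1,390,225; Unit 1A $112,364; Unit 5B $391,835; Unit G2 $1,419,491. Sum = $3,681,639.
Difference $3,681,640 − $3,681,639 = +$1 applied to largest allocation (Unit G2): Unit G2 becomes $1,419,492.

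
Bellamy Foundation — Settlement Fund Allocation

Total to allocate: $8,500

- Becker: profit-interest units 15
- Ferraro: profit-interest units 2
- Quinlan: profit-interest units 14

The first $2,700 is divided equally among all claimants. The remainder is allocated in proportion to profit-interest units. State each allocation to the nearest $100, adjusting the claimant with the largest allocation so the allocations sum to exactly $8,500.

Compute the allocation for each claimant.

Becker: $3,700 · Ferraro: $1,300 · Quinlan: $3,500

Equal tier: $2,700 ÷ 3 = $900 apiece.
Remainder $5,800 by profit-interest units (total 31): Becker 2,806.45 → $2,800; Ferraro 374.19 → $400; Quinlan 2,619.35 → $2,600.
Totals: Becker $900 + $2,800 = $3,700; Ferraro $900 + $400 = $1,300; Quinlan $900 + $2,600 = $3,500.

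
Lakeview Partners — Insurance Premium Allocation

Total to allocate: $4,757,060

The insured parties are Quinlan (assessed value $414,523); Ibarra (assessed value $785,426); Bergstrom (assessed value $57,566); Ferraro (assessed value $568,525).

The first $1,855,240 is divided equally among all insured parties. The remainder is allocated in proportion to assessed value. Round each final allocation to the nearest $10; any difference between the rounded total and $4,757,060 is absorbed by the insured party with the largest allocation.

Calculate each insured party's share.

Equal tier: $1,855,240 ÷ 4 = $463,810 apiece.
Remainder $2,901,820 by assessed value (total 1,826,040): Quinlan 658,732.08 → $658,730; Ibarra 1,248,146.19 → $1,248,150; Bergstrom 91,480.02 → $91,480; Ferraro 903,461.71 → $903,460.
Totals: Quinlan $463,810 + $658,730 = $1,122,540; Ibarra $463,810 + $1,248,150 = $1,711,960; Bergstrom $463,810 + $91,480 = $555,290; Ferraro $463,810 + $903,460 = $1,367,270.

Quinlan: $1,122,540 | Ibarra: $1,711,960 | Bergstrom: $555,290 | Ferraro: $1,367,270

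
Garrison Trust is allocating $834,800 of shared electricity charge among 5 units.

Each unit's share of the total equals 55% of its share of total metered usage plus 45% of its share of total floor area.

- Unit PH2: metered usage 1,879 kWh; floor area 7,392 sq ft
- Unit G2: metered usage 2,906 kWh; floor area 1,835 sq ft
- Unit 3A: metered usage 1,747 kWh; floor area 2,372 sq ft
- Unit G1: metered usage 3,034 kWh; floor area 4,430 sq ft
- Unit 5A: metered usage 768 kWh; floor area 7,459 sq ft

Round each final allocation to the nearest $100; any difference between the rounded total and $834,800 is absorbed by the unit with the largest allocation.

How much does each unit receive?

Totals — metered usage 10,334, floor area 23,488.
Combined weights (55% metered usage + 45% floor area): Unit PH2 0.2416; Unit G2 0.1898; Unit 3A 0.1384; Unit G1 0.2463; Unit 5A 0.1838.
Unrounded shares: Unit PH2 201,709.46; Unit G2 158,462.12; Unit 3A 115,556.33; Unit G1 205,652.82; Unit 5A 153,419.27.
After rounding ($100): Unit PH2 $201,700; Unit G2 $158,500; Unit 3A $115,600; Unit G1 $205,700; Unit 5A $153,400. Sum = $834,900.
Difference $834,800 − $834,900 = −$100 applied to largest allocation (Unit G1): Unit G1 becomes $205,600.

Unit PH2: $201,700 | Unit G2: $158,500 | Unit 3A: $115,600 | Unit G1: $205,600 | Unit 5A: $153,400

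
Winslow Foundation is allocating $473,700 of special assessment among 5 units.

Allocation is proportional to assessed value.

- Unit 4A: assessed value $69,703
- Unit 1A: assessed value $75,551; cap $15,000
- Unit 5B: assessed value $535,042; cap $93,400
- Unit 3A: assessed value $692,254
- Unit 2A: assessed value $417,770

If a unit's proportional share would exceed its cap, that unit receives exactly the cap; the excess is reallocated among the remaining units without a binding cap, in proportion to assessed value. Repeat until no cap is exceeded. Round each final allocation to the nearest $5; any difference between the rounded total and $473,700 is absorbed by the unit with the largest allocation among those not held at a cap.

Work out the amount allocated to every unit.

Combined assessed value = 1,790,320.
Proportional shares (ignoring caps): Unit 4A 18,442.69; Unit 1A 19,990.01; Unit 5B 141,566.53; Unit 3A 183,163.19; Unit 2A 110,537.58.
Capped: Unit 1A ($15,000), Unit 5B ($93,400); remaining pool $365,300 reallocated over remaining assessed value 1,179,727.
Redistributed shares: Unit 4A 21,583.39 → $21,585; Unit 3A 214,355.00 → $214,355; Unit 2A 129,361.61 → $129,360.

Unit 4A: $21,585 | Unit 1A: $15,000 | Unit 5B: $93,400 | Unit 3A: $214,355 | Unit 2A: $129,360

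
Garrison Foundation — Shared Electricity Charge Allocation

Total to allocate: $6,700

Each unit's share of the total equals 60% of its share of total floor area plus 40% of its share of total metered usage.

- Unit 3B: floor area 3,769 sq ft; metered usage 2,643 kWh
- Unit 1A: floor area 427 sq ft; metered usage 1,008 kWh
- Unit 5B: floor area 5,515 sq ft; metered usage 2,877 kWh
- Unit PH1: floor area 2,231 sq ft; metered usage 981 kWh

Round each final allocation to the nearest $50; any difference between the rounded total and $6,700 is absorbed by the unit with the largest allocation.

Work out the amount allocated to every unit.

Totals — floor area 11,942, metered usage 7,509.
Blended shares (60% floor area + 40% metered usage): Unit 3B 0.3302; Unit 1A 0.0751; Unit 5B 0.4303; Unit PH1 0.1643.
Proportional shares: Unit 3B 2,212.05; Unit 1A 503.50; Unit 5B 2,883.31; Unit PH1 1,101.14.
At nearest $50: Unit 3B $2,200; Unit 1A $500; Unit 5B $2,900; Unit PH1 $1,100. Sum = $6,700.
Sum already equals the total — no adjustment.

Unit 3B: $2,200 · Unit 1A: $500 · Unit 5B: $2,900 · Unit PH1: $1,100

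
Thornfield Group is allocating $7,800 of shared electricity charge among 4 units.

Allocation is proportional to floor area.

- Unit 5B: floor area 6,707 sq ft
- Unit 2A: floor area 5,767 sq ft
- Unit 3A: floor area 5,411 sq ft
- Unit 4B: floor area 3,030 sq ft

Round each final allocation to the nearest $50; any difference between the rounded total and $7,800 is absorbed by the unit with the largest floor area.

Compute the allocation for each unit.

Unit 5B: $2,500 | Unit 2A: $2,150 | Unit 3A: $2,000 | Unit 4B: $1,150

Combined floor area = 6,707 + 5,767 + 5,411 + 3,030 = 20,915.
Unrounded shares: Unit 5B 2,501.30; Unit 2A 2,150.73; Unit 3A 2,017.97; Unit 4B 1,130.00.
At nearest $50: Unit 5B $2,500; Unit 2A $2,150; Unit 3A $2,000; Unit 4B $1,150. Sum = $7,800.
No rounding difference to absorb.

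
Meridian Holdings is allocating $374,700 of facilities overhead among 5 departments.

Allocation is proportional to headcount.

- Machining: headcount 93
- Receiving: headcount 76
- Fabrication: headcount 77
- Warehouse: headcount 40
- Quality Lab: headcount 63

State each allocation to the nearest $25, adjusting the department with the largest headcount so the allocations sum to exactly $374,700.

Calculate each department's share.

Total headcount = 349.
Pro-rata amounts: Machining 93/349 × $374,700 = 99,848.42; Receiving 76/349 × $374,700 = 81,596.56; Fabrication 77/349 × $374,700 = 82,670.20; Warehouse 40/349 × $374,700 = 42,945.56; Quality Lab 63/349 × $374,700 = 67,639.26.
At nearest $25: Machining $99,850; Receiving $81,600; Fabrication $82,675; Warehouse $42,950; Quality Lab $67,650. Sum = $374,725.
Difference $374,700 − $374,725 = −$25 applied to largest headcount (Machining): Machining becomes $99,825.

Machining: $99,825 · Receiving: $81,600 · Fabrication: $82,675 · Warehouse: $42,950 · Quality Lab: $67,650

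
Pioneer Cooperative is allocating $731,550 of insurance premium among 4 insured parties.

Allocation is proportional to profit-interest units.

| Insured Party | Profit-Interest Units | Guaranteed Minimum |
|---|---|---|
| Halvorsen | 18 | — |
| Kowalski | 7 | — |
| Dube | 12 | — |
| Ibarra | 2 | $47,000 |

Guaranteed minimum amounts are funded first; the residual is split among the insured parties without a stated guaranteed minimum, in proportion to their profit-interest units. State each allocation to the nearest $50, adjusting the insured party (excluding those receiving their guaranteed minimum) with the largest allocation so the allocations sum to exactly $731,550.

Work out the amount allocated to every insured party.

Minimums first: Ibarra $47,000. Balance $684,550.
Balance split over remaining profit-interest units 37: Halvorsen 333,024.32 → $333,000; Kowalski 129,509.46 → $129,500; Dube 222,016.22 → $222,000.
Rounding difference +$50 applied to Halvorsen → $333,050.

Halvorsen: $333,050 · Kowalski: $129,500 · Dube: $222,000 · Ibarra: $47,000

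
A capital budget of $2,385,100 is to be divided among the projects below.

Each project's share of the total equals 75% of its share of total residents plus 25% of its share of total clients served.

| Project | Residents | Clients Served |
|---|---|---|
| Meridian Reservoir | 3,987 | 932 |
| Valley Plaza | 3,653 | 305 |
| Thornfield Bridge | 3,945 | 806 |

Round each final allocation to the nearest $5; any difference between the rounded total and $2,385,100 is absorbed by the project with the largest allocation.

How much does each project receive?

Totals — residents 11,585, clients served 2,043.
Blended shares (75% residents + 25% clients served): Meridian Reservoir 0.3722; Valley Plaza 0.2738; Thornfield Bridge 0.3540.
Unrounded shares: Meridian Reservoir 887,643.37; Valley Plaza 653,073.10; Thornfield Bridge 844,383.53.
At nearest $5: Meridian Reservoir $887,645; Valley Plaza $653,075; Thornfield Bridge $844,385. Sum = $2,385,105.
Difference $2,385,100 − $2,385,105 = −$5 applied to largest allocation (Meridian Reservoir): Meridian Reservoir becomes $887,640.

Meridian Reservoir: $887,640 · Valley Plaza: $653,075 · Thornfield Bridge: $844,385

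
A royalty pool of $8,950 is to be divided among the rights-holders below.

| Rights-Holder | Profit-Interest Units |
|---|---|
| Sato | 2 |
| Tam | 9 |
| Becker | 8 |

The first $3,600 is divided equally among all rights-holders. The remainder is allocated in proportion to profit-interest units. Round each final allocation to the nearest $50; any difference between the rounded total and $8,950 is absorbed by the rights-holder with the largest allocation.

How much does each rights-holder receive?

Sato: $1,750 | Tam: $3,750 | Becker: $3,450

First tranche $3,600 split equally: $1,200 each.
Remainder $5,350 by profit-interest units (total 19): Sato 563.16 → $550; Tam 2,534.21 → $2,550; Becker 2,252.63 → $2,250.
Totals: Sato $1,200 + $550 = $1,750; Tam $1,200 + $2,550 = $3,750; Becker $1,200 + $2,250 = $3,450.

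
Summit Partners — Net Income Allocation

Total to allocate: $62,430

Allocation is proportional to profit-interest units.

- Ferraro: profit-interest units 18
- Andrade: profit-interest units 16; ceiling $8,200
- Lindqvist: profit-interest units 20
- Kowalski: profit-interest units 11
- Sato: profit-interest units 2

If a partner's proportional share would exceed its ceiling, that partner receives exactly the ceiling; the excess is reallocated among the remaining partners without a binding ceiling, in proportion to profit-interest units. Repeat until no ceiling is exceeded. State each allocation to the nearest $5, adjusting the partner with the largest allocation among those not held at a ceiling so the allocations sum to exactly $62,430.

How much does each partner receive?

Ferraro: $19,140 | Andrade: $8,200 | Lindqvist: $21,270 | Kowalski: $11,695 | Sato: $2,125

Profit-interest units total: 67.
Proportional shares (ignoring caps): Ferraro 16,772.24; Andrade 14,908.66; Lindqvist 18,635.82; Kowalski 10,249.70; Sato 1,863.58.
Capped: Andrade ($8,200); remaining pool $54,230 reallocated over remaining profit-interest units 51.
Shares after redistribution: Ferraro 19,140.00 → $19,140; Lindqvist 21,266.67 → $21,265; Kowalski 11,696.67 → $11,695; Sato 2,126.67 → $2,125.
Rounding difference +$5 applied to Lindqvist → $21,270.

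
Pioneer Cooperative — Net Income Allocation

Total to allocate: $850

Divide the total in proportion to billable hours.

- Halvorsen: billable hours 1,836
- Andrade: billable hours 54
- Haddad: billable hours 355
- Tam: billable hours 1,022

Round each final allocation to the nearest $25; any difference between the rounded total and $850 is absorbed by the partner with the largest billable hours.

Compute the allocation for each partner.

Sum of billable hours: 3,267.
Unrounded shares: Halvorsen 1,836/3,267 × $850 = 477.69; Andrade 54/3,267 × $850 = 14.05; Haddad 355/3,267 × $850 = 92.36; Tam 1,022/3,267 × $850 = 265.90.
After rounding ($25): Halvorsen $475; Andrade $25; Haddad $100; Tam $275. Sum = $875.
Difference $850 − $875 = −$25 applied to largest billable hours (Halvorsen): Halvorsen becomes $450.

Halvorsen: $450 · Andrade: $25 · Haddad: $100 · Tam: $275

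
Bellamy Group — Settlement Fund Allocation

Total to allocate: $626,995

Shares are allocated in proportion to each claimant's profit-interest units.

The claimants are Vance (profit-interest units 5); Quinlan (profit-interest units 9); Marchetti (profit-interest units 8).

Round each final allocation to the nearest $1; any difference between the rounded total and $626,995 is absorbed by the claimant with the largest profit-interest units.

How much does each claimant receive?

Total profit-interest units = 5 + 9 + 8 = 22.
Unrounded shares: Vance 142,498.86; Quinlan 256,497.95; Marchetti 227,998.18.
At nearest $1: Vance $142,499; Quinlan $256,498; Marchetti $227,998. Sum = $626,995.
No rounding difference to absorb.

Vance: $142,499 | Quinlan: $256,498 | Marchetti: $227,998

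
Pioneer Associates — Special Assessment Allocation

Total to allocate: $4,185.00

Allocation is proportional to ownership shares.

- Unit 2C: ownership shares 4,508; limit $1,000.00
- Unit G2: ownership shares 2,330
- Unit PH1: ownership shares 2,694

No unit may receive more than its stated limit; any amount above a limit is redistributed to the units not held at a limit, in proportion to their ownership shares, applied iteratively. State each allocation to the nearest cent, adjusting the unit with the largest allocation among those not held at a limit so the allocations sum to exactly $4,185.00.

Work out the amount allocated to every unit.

Unit 2C: $1,000.00; Unit G2: $1,477.12; Unit PH1: $1,707.88

Ownership shares total: 9,532.
Pro-rata shares before constraints: Unit 2C 1,979.2258; Unit G2 1,022.9805; Unit PH1 1,182.7937.
Capped: Unit 2C ($1,000.00); balance $3,185.00 reallocated over remaining ownership shares 5,024.
Shares after redistribution: Unit G2 1,477.1198 → $1,477.12; Unit PH1 1,707.8802 → $1,707.88.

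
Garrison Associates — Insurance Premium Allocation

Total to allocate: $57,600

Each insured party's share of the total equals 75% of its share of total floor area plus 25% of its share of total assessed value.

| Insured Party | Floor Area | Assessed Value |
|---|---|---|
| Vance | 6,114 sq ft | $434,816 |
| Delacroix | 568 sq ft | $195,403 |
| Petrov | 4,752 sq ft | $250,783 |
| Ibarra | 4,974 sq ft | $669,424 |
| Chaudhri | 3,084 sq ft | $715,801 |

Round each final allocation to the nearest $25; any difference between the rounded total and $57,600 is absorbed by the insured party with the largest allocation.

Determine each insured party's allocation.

Floor area total 19,492; assessed value total 2,266,227.
Composite weights (75% floor area + 25% assessed value): Vance 0.2832; Delacroix 0.0434; Petrov 0.2105; Ibarra 0.2652; Chaudhri 0.1976.
Unrounded shares: Vance 16,313.32; Delacroix 2,500.48; Petrov 12,125.35; Ibarra 15,277.48; Chaudhri 11,383.37.
At nearest $25: Vance $16,325; Delacroix $2,500; Petrov $12,125; Ibarra $15,275; Chaudhri $11,375. Sum = $57,600.
Rounded total matches; no reconciliation needed.

Vance: $16,325 · Delacroix: $2,500 · Petrov: $12,125 · Ibarra: $15,275 · Chaudhri: $11,375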